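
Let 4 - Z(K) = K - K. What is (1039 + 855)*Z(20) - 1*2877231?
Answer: -2869655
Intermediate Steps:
Z(K) = 4 (Z(K) = 4 - (K - K) = 4 - 1*0 = 4 + 0 = 4)
(1039 + 855)*Z(20) - 1*2877231 = (1039 + 855)*4 - 1*2877231 = 1894*4 - 2877231 = 7576 - 2877231 = -2869655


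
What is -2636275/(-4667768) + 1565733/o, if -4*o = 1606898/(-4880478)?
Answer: 71337738148350562939/3750313531832 ≈ 1.9022e+7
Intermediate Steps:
o = 803449/9760956 (o = -803449/(2*(-4880478)) = -803449*(-1)/(2*4880478) = -¼*(-803449/2440239) = 803449/9760956 ≈ 0.082313)
-2636275/(-4667768) + 1565733/o = -2636275/(-4667768) + 1565733/(803449/9760956) = -2636275*(-1/4667768) + 1565733*(9760956/803449) = 2636275/4667768 + 15283050920748/803449 = 71337738148350562939/3750313531832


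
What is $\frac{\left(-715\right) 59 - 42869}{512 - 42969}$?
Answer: $\frac{85054}{42457} \approx 2.0033$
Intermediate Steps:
$\frac{\left(-715\right) 59 - 42869}{512 - 42969} = \frac{-42185 - 42869}{-42457} = \left(-85054\right) \left(- \frac{1}{42457}\right) = \frac{85054}{42457}$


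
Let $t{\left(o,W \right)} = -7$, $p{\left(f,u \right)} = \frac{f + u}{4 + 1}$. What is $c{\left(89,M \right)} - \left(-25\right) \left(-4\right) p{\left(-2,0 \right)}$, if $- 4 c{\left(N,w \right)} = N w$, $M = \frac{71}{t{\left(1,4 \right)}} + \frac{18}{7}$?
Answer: $\frac{5837}{28} \approx 208.46$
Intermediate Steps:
$p{\left(f,u \right)} = \frac{f}{5} + \frac{u}{5}$ ($p{\left(f,u \right)} = \frac{f + u}{5} = \left(f + u\right) \frac{1}{5} = \frac{f}{5} + \frac{u}{5}$)
$M = - \frac{53}{7}$ ($M = \frac{71}{-7} + \frac{18}{7} = 71 \left(- \frac{1}{7}\right) + 18 \cdot \frac{1}{7} = - \frac{71}{7} + \frac{18}{7} = - \frac{53}{7} \approx -7.5714$)
$c{\left(N,w \right)} = - \frac{N w}{4}$
$c{\left(89,M \right)} - \left(-25\right) \left(-4\right) p{\left(-2,0 \right)} = \left(- \frac{1}{4}\right) 89 \left(- \frac{53}{7}\right) - \left(-25\right) \left(-4\right) \left(\frac{1}{5} \left(-2\right) + \frac{1}{5} \cdot 0\right) = \frac{4717}{28} - 100 \left(- \frac{2}{5} + 0\right) = \frac{4717}{28} - 100 \left(- \frac{2}{5}\right) = \frac{4717}{28} - -40 = \frac{4717}{28} + 40 = \frac{5837}{28}$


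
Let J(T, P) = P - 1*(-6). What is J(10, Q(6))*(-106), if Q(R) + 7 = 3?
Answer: -212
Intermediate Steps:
Q(R) = -4 (Q(R) = -7 + 3 = -4)
J(T, P) = 6 + P (J(T, P) = P + 6 = 6 + P)
J(10, Q(6))*(-106) = (6 - 4)*(-106) = 2*(-106) = -212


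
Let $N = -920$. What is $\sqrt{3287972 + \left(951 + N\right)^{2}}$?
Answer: $3 \sqrt{365437} \approx 1813.5$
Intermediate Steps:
$\sqrt{3287972 + \left(951 + N\right)^{2}} = \sqrt{3287972 + \left(951 - 920\right)^{2}} = \sqrt{3287972 + 31^{2}} = \sqrt{3287972 + 961} = \sqrt{3288933} = 3 \sqrt{365437}$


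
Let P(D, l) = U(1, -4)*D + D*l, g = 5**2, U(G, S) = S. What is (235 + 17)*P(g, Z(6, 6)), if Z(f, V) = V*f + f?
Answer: 239400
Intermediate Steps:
Z(f, V) = f + V*f
g = 25
P(D, l) = -4*D + D*l
(235 + 17)*P(g, Z(6, 6)) = (235 + 17)*(25*(-4 + 6*(1 + 6))) = 252*(25*(-4 + 6*7)) = 252*(25*(-4 + 42)) = 252*(25*38) = 252*950 = 239400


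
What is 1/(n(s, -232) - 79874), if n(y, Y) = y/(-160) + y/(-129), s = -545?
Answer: -4128/329688371 ≈ -1.2521e-5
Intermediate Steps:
n(y, Y) = -289*y/20640 (n(y, Y) = y*(-1/160) + y*(-1/129) = -y/160 - y/129 = -289*y/20640)
1/(n(s, -232) - 79874) = 1/(-289/20640*(-545) - 79874) = 1/(31501/4128 - 79874) = 1/(-329688371/4128) = -4128/329688371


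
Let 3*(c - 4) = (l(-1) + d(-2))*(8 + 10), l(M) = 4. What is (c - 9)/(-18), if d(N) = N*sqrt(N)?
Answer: -19/18 + 2*I*sqrt(2)/3 ≈ -1.0556 + 0.94281*I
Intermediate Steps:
d(N) = N**(3/2)
c = 28 - 12*I*sqrt(2) (c = 4 + ((4 + (-2)**(3/2))*(8 + 10))/3 = 4 + ((4 - 2*I*sqrt(2))*18)/3 = 4 + (72 - 36*I*sqrt(2))/3 = 4 + (24 - 12*I*sqrt(2)) = 28 - 12*I*sqrt(2) ≈ 28.0 - 16.971*I)
(c - 9)/(-18) = ((28 - 12*I*sqrt(2)) - 9)/(-18) = (19 - 12*I*sqrt(2))*(-1/18) = -19/18 + 2*I*sqrt(2)/3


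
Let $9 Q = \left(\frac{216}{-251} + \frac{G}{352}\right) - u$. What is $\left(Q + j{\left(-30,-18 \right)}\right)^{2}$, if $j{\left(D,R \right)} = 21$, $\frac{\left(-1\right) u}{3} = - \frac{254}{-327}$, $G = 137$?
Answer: $\frac{3378397125515139025}{7512263013049344} \approx 449.72$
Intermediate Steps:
$u = - \frac{254}{109}$ ($u = - 3 \left(- \frac{254}{-327}\right) = - 3 \left(\left(-254\right) \left(- \frac{1}{327}\right)\right) = \left(-3\right) \frac{254}{327} = - \frac{254}{109} \approx -2.3303$)
$Q = \frac{17902103}{86673312}$ ($Q = \frac{\left(\frac{216}{-251} + \frac{137}{352}\right) - - \frac{254}{109}}{9} = \frac{\left(216 \left(- \frac{1}{251}\right) + 137 \cdot \frac{1}{352}\right) + \frac{254}{109}}{9} = \frac{\left(- \frac{216}{251} + \frac{137}{352}\right) + \frac{254}{109}}{9} = \frac{- \frac{41645}{88352} + \frac{254}{109}}{9} = \frac{1}{9} \cdot \frac{17902103}{9630368} = \frac{17902103}{86673312} \approx 0.20655$)
$\left(Q + j{\left(-30,-18 \right)}\right)^{2} = \left(\frac{17902103}{86673312} + 21\right)^{2} = \left(\frac{1838041655}{86673312}\right)^{2} = \frac{3378397125515139025}{7512263013049344}$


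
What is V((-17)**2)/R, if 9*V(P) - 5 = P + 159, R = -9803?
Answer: -151/29409 ≈ -0.0051345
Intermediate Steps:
V(P) = 164/9 + P/9 (V(P) = 5/9 + (P + 159)/9 = 5/9 + (159 + P)/9 = 5/9 + (53/3 + P/9) = 164/9 + P/9)
V((-17)**2)/R = (164/9 + (1/9)*(-17)**2)/(-9803) = (164/9 + (1/9)*289)*(-1/9803) = (164/9 + 289/9)*(-1/9803) = (151/3)*(-1/9803) = -151/29409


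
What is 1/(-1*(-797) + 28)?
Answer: 1/825 ≈ 0.0012121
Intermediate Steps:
1/(-1*(-797) + 28) = 1/(797 + 28) = 1/825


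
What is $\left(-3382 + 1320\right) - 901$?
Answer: $-2963$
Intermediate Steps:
$\left(-3382 + 1320\right) - 901 = -2062 - 901 = -2963$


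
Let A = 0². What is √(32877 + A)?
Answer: 3*√3653 ≈ 181.32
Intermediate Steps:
A = 0
√(32877 + A) = √(32877 + 0) = √32877 = 3*√3653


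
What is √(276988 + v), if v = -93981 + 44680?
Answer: √227687 ≈ 477.17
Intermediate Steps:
v = -49301
√(276988 + v) = √(276988 - 49301) = √227687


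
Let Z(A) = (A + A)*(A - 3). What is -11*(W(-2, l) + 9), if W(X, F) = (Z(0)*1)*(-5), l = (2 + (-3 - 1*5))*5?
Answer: -99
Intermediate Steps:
Z(A) = 2*A*(-3 + A) (Z(A) = (2*A)*(-3 + A) = 2*A*(-3 + A))
l = -30 (l = (2 + (-3 - 5))*5 = (2 - 8)*5 = -6*5 = -30)
W(X, F) = 0 (W(X, F) = ((2*0*(-3 + 0))*1)*(-5) = ((2*0*(-3))*1)*(-5) = (0*1)*(-5) = 0*(-5) = 0)
-11*(W(-2, l) + 9) = -11*(0 + 9) = -11*9 = -99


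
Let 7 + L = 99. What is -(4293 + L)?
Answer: -4385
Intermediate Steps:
L = 92 (L = -7 + 99 = 92)
-(4293 + L) = -(4293 + 92) = -1*4385 = -4385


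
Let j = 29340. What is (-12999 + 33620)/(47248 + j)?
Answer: 20621/76588 ≈ 0.26925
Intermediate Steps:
(-12999 + 33620)/(47248 + j) = (-12999 + 33620)/(47248 + 29340) = 20621/76588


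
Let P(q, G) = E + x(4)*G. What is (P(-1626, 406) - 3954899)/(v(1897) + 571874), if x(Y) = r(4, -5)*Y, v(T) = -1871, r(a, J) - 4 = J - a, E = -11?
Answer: -1321010/190001 ≈ -6.9526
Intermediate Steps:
r(a, J) = 4 + J - a (r(a, J) = 4 + (J - a) = 4 + J - a)
x(Y) = -5*Y (x(Y) = (4 - 5 - 1*4)*Y = (4 - 5 - 4)*Y = -5*Y)
P(q, G) = -11 - 20*G (P(q, G) = -11 + (-5*4)*G = -11 - 20*G)
(P(-1626, 406) - 3954899)/(v(1897) + 571874) = ((-11 - 20*406) - 3954899)/(-1871 + 571874) = ((-11 - 8120) - 3954899)/570003 = (-8131 - 3954899)*(1/570003) = -3963030*1/570003 = -1321010/190001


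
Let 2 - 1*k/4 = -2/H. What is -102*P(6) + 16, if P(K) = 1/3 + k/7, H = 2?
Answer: -1350/7 ≈ -192.86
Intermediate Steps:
k = 12 (k = 8 - (-8)/2 = 8 - 4*(-1) = 8 + 4 = 12)
P(K) = 43/21 (P(K) = 1/3 + 12/7 = 1*(⅓) + 12*(⅐) = ⅓ + 12/7 = 43/21)
-102*P(6) + 16 = -102*43/21 + 16 = -1462/7 + 16 = -1350/7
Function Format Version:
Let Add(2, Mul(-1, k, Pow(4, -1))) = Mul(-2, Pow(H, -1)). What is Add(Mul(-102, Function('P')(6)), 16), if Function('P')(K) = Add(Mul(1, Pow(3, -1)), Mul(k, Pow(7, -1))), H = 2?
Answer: Rational(-1350, 7) ≈ -192.86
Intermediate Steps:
k = 12 (k = Add(8, Mul(-4, Mul(-2, Pow(2, -1)))) = Add(8, Mul(-4, Mul(-2, Rational(1, 2)))) = Add(8, Mul(-4, -1)) = Add(8, 4) = 12)
Function('P')(K) = Rational(43, 21) (Function('P')(K) = Add(Mul(1, Pow(3, -1)), Mul(12, Pow(7, -1))) = Add(Mul(1, Rational(1, 3)), Mul(12, Rational(1, 7))) = Add(Rational(1, 3), Rational(12, 7)) = Rational(43, 21))
Add(Mul(-102, Function('P')(6)), 16) = Add(Mul(-102, Rational(43, 21)), 16) = Add(Rational(-1462, 7), 16) = Rational(-1350, 7)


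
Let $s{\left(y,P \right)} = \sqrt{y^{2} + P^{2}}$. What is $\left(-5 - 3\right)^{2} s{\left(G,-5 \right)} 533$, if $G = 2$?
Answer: $34112 \sqrt{29} \approx 1.837 \cdot 10^{5}$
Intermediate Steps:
$s{\left(y,P \right)} = \sqrt{P^{2} + y^{2}}$
$\left(-5 - 3\right)^{2} s{\left(G,-5 \right)} 533 = \left(-5 - 3\right)^{2} \sqrt{\left(-5\right)^{2} + 2^{2}} \cdot 533 = \left(-8\right)^{2} \sqrt{25 + 4} \cdot 533 = 64 \sqrt{29} \cdot 533 = 34112 \sqrt{29}$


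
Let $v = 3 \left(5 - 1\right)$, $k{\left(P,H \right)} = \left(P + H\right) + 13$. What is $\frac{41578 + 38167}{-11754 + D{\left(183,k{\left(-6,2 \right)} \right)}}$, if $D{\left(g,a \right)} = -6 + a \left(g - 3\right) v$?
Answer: $\frac{15949}{1536} \approx 10.383$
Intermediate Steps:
$k{\left(P,H \right)} = 13 + H + P$ ($k{\left(P,H \right)} = \left(H + P\right) + 13 = 13 + H + P$)
$v = 12$ ($v = 3 \cdot 4 = 12$)
$D{\left(g,a \right)} = -6 + 12 a \left(-3 + g\right)$ ($D{\left(g,a \right)} = -6 + a \left(g - 3\right) 12 = -6 + a \left(-3 + g\right) 12 = -6 + 12 a \left(-3 + g\right)$)
$\frac{41578 + 38167}{-11754 + D{\left(183,k{\left(-6,2 \right)} \right)}} = \frac{41578 + 38167}{-11754 - \left(6 + 36 \left(13 + 2 - 6\right) - 12 \left(13 + 2 - 6\right) 183\right)} = \frac{79745}{-11754 - \left(330 - 19764\right)} = \frac{79745}{-11754 - -19434} = \frac{79745}{-11754 + 19434} = \frac{79745}{7680} = 79745 \cdot \frac{1}{7680} = \frac{15949}{1536}$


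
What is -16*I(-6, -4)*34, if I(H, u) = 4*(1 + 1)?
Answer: -4352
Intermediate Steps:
I(H, u) = 8 (I(H, u) = 4*2 = 8)
-16*I(-6, -4)*34 = -16*8*34 = -128*34 = -4352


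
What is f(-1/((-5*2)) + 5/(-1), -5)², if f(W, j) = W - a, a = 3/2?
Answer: 1024/25 ≈ 40.960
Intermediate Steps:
a = 3/2 (a = 3*(½) = 3/2 ≈ 1.5000)
f(W, j) = -3/2 + W (f(W, j) = W - 1*3/2 = W - 3/2 = -3/2 + W)
f(-1/((-5*2)) + 5/(-1), -5)² = (-3/2 + (-1/((-5*2)) + 5/(-1)))² = (-3/2 + (-1/(-10) + 5*(-1)))² = (-3/2 + (-1*(-⅒) - 5))² = (-3/2 + (⅒ - 5))² = (-3/2 - 49/10)² = (-32/5)² = 1024/25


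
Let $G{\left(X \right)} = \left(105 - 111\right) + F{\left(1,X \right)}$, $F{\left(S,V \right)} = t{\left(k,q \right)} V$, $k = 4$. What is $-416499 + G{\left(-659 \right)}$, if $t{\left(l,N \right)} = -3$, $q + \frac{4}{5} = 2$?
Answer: $-414528$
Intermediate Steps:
$q = \frac{6}{5}$ ($q = - \frac{4}{5} + 2 = \frac{6}{5} \approx 1.2$)
$F{\left(S,V \right)} = - 3 V$
$G{\left(X \right)} = -6 - 3 X$ ($G{\left(X \right)} = \left(105 - 111\right) - 3 X = -6 - 3 X$)
$-416499 + G{\left(-659 \right)} = -416499 - -1971 = -416499 + \left(-6 + 1977\right) = -416499 + 1971 = -414528$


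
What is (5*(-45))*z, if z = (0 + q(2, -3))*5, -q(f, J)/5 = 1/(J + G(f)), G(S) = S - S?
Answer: -1875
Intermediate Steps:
G(S) = 0
q(f, J) = -5/J (q(f, J) = -5/(J + 0) = -5/J)
z = 25/3 (z = (0 - 5/(-3))*5 = (0 - 5*(-1/3))*5 = (0 + 5/3)*5 = (5/3)*5 = 25/3 ≈ 8.3333)
(5*(-45))*z = (5*(-45))*(25/3) = -225*25/3 = -1875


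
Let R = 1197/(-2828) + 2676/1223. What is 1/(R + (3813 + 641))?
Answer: 494092/2201557739 ≈ 0.00022443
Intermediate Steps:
R = 871971/494092 (R = 1197*(-1/2828) + 2676*(1/1223) = -171/404 + 2676/1223 = 871971/494092 ≈ 1.7648)
1/(R + (3813 + 641)) = 1/(871971/494092 + (3813 + 641)) = 1/(871971/494092 + 4454) = 1/(2201557739/494092) = 494092/2201557739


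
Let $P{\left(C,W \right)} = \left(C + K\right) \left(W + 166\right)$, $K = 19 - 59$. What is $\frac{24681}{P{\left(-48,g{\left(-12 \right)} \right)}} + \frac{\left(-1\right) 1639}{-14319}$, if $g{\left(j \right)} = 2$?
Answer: $- \frac{109725421}{70564032} \approx -1.555$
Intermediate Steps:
$K = -40$
$P{\left(C,W \right)} = \left(-40 + C\right) \left(166 + W\right)$ ($P{\left(C,W \right)} = \left(C - 40\right) \left(W + 166\right) = \left(-40 + C\right) \left(166 + W\right)$)
$\frac{24681}{P{\left(-48,g{\left(-12 \right)} \right)}} + \frac{\left(-1\right) 1639}{-14319} = \frac{24681}{-6640 - 80 + 166 \left(-48\right) - 96} + \frac{\left(-1\right) 1639}{-14319} = \frac{24681}{-6640 - 80 - 7968 - 96} - - \frac{1639}{14319} = \frac{24681}{-14784} + \frac{1639}{14319} = 24681 \left(- \frac{1}{14784}\right) + \frac{1639}{14319} = - \frac{8227}{4928} + \frac{1639}{14319} = - \frac{109725421}{70564032}$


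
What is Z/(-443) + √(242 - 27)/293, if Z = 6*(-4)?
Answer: 24/443 + √215/293 ≈ 0.10422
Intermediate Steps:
Z = -24
Z/(-443) + √(242 - 27)/293 = -24/(-443) + √(242 - 27)/293 = -24*(-1/443) + √215*(1/293) = 24/443 + √215/293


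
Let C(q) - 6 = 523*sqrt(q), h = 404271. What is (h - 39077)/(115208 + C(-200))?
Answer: 10518865379/3332242899 - 477491155*I*sqrt(2)/3332242899 ≈ 3.1567 - 0.20265*I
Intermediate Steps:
C(q) = 6 + 523*sqrt(q)
(h - 39077)/(115208 + C(-200)) = (404271 - 39077)/(115208 + (6 + 523*sqrt(-200))) = 365194/(115208 + (6 + 523*(10*I*sqrt(2)))) = 365194/(115208 + (6 + 5230*I*sqrt(2))) = 365194/(115214 + 5230*I*sqrt(2))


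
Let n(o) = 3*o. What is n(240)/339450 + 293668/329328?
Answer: 832689323/931586580 ≈ 0.89384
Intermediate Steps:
n(240)/339450 + 293668/329328 = (3*240)/339450 + 293668/329328 = 720*(1/339450) + 293668*(1/329328) = 24/11315 + 73417/82332 = 832689323/931586580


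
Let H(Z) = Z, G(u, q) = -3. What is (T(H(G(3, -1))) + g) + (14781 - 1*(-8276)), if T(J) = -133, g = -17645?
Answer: 5279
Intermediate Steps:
(T(H(G(3, -1))) + g) + (14781 - 1*(-8276)) = (-133 - 17645) + (14781 - 1*(-8276)) = -17778 + (14781 + 8276) = -17778 + 23057 = 5279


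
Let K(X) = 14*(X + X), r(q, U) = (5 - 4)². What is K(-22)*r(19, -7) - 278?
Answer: -894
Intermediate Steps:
r(q, U) = 1 (r(q, U) = 1² = 1)
K(X) = 28*X (K(X) = 14*(2*X) = 28*X)
K(-22)*r(19, -7) - 278 = (28*(-22))*1 - 278 = -616*1 - 278 = -616 - 278 = -894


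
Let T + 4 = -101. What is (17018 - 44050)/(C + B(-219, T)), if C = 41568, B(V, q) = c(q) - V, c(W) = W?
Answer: -13516/20841 ≈ -0.64853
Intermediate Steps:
T = -105 (T = -4 - 101 = -105)
B(V, q) = q - V
(17018 - 44050)/(C + B(-219, T)) = (17018 - 44050)/(41568 + (-105 - 1*(-219))) = -27032/(41568 + (-105 + 219)) = -27032/(41568 + 114) = -27032/41682 = -27032*1/41682 = -13516/20841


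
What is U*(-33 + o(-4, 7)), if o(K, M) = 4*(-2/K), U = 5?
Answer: -155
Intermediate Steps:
o(K, M) = -8/K
U*(-33 + o(-4, 7)) = 5*(-33 - 8/(-4)) = 5*(-33 - 8*(-¼)) = 5*(-33 + 2) = 5*(-31) = -155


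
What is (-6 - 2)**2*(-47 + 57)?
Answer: 640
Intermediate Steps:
(-6 - 2)**2*(-47 + 57) = (-8)**2*10 = 64*10 = 640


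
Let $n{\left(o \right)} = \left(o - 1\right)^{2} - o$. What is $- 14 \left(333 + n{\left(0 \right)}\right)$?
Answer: $-4676$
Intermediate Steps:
$n{\left(o \right)} = \left(-1 + o\right)^{2} - o$
$- 14 \left(333 + n{\left(0 \right)}\right) = - 14 \left(333 + \left(\left(-1 + 0\right)^{2} - 0\right)\right) = - 14 \left(333 + \left(\left(-1\right)^{2} + 0\right)\right) = - 14 \left(333 + \left(1 + 0\right)\right) = - 14 \left(333 + 1\right) = \left(-14\right) 334 = -4676$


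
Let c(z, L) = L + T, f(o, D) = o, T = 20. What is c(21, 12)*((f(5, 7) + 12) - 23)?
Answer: -192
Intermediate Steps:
c(z, L) = 20 + L (c(z, L) = L + 20 = 20 + L)
c(21, 12)*((f(5, 7) + 12) - 23) = (20 + 12)*((5 + 12) - 23) = 32*(17 - 23) = 32*(-6) = -192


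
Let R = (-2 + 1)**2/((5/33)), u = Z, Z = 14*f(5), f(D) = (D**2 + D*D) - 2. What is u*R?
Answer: 22176/5 ≈ 4435.2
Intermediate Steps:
f(D) = -2 + 2*D**2 (f(D) = (D**2 + D**2) - 2 = 2*D**2 - 2 = -2 + 2*D**2)
Z = 672 (Z = 14*(-2 + 2*5**2) = 14*(-2 + 2*25) = 14*(-2 + 50) = 14*48 = 672)
u = 672
R = 33/5 (R = (-1)**2/((5*(1/33))) = 1/(5/33) = 1*(33/5) = 33/5 ≈ 6.6000)
u*R = 672*(33/5) = 22176/5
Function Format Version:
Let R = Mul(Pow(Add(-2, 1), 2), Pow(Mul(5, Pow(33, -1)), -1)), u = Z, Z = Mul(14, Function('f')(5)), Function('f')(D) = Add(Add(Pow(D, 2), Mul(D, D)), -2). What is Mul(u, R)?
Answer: Rational(22176, 5) ≈ 4435.2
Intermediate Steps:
Function('f')(D) = Add(-2, Mul(2, Pow(D, 2))) (Function('f')(D) = Add(Add(Pow(D, 2), Pow(D, 2)), -2) = Add(Mul(2, Pow(D, 2)), -2) = Add(-2, Mul(2, Pow(D, 2))))
Z = 672 (Z = Mul(14, Add(-2, Mul(2, Pow(5, 2)))) = Mul(14, Add(-2, Mul(2, 25))) = Mul(14, Add(-2, 50)) = Mul(14, 48) = 672)
u = 672
R = Rational(33, 5) (R = Mul(Pow(-1, 2), Pow(Mul(5, Rational(1, 33)), -1)) = Mul(1, Pow(Rational(5, 33), -1)) = Mul(1, Rational(33, 5)) = Rational(33, 5) ≈ 6.6000)
Mul(u, R) = Mul(672, Rational(33, 5)) = Rational(22176, 5)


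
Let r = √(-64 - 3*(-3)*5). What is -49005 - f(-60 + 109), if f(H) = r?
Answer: -49005 - I*√19 ≈ -49005.0 - 4.3589*I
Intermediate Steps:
r = I*√19 (r = √(-64 + 9*5) = √(-64 + 45) = √(-19) = I*√19 ≈ 4.3589*I)
f(H) = I*√19
-49005 - f(-60 + 109) = -49005 - I*√19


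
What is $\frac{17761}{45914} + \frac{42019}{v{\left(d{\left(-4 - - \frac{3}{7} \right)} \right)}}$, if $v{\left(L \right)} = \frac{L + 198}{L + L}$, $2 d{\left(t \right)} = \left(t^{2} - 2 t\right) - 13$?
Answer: $\frac{652265322539}{453217094} \approx 1439.2$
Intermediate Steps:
$d{\left(t \right)} = - \frac{13}{2} + \frac{t^{2}}{2} - t$ ($d{\left(t \right)} = \frac{\left(t^{2} - 2 t\right) - 13}{2} = \frac{-13 + t^{2} - 2 t}{2} = - \frac{13}{2} + \frac{t^{2}}{2} - t$)
$v{\left(L \right)} = \frac{198 + L}{2 L}$
$\frac{17761}{45914} + \frac{42019}{v{\left(d{\left(-4 - - \frac{3}{7} \right)} \right)}} = \frac{17761}{45914} + \frac{42019}{\frac{1}{2} \frac{1}{- \frac{13}{2} + \frac{\left(-4 - - \frac{3}{7}\right)^{2}}{2} - \left(-4 - - \frac{3}{7}\right)} \left(198 - \left(\frac{5}{2} - \frac{\left(-4 - - \frac{3}{7}\right)^{2}}{2} - - \frac{3}{7}\right)\right)} = 17761 \cdot \frac{1}{45914} + \frac{42019}{\frac{1}{2} \frac{1}{- \frac{13}{2} + \frac{\left(-4 - \left(-3\right) \frac{1}{7}\right)^{2}}{2} - \left(-4 - \left(-3\right) \frac{1}{7}\right)} \left(198 - \left(\frac{5}{2} - \frac{\left(-4 - \left(-3\right) \frac{1}{7}\right)^{2}}{2} - \left(-3\right) \frac{1}{7}\right)\right)} = \frac{17761}{45914} + \frac{42019}{\frac{1}{2} \frac{1}{- \frac{13}{2} + \frac{\left(-4 - - \frac{3}{7}\right)^{2}}{2} - \left(-4 - - \frac{3}{7}\right)} \left(198 - \left(\frac{5}{2} + \frac{3}{7} - \frac{\left(-4 - - \frac{3}{7}\right)^{2}}{2}\right)\right)} = \frac{17761}{45914} + \frac{42019}{\frac{1}{2} \frac{1}{- \frac{13}{2} + \frac{\left(-4 + \frac{3}{7}\right)^{2}}{2} - \left(-4 + \frac{3}{7}\right)} \left(198 - \left(\frac{41}{14} - \frac{\left(-4 + \frac{3}{7}\right)^{2}}{2}\right)\right)} = \frac{17761}{45914} + \frac{42019}{\frac{1}{2} \frac{1}{- \frac{13}{2} + \frac{\left(- \frac{25}{7}\right)^{2}}{2} - - \frac{25}{7}} \left(198 - \left(\frac{41}{14} - \frac{625}{98}\right)\right)} = \frac{17761}{45914} + \frac{42019}{\frac{1}{2} \frac{1}{- \frac{13}{2} + \frac{1}{2} \cdot \frac{625}{49} + \frac{25}{7}} \left(198 + \left(- \frac{13}{2} + \frac{1}{2} \cdot \frac{625}{49} + \frac{25}{7}\right)\right)} = \frac{17761}{45914} + \frac{42019}{\frac{1}{2} \frac{1}{- \frac{13}{2} + \frac{625}{98} + \frac{25}{7}} \left(198 + \left(- \frac{13}{2} + \frac{625}{98} + \frac{25}{7}\right)\right)} = \frac{17761}{45914} + \frac{42019}{\frac{1}{2} \frac{1}{\frac{169}{49}} \left(198 + \frac{169}{49}\right)} = \frac{17761}{45914} + \frac{42019}{\frac{1}{2} \cdot \frac{49}{169} \cdot \frac{9871}{49}} = \frac{17761}{45914} + \frac{42019}{\frac{9871}{338}} = \frac{17761}{45914} + 42019 \cdot \frac{338}{9871} = \frac{17761}{45914} + \frac{14202422}{9871} = \frac{652265322539}{453217094}$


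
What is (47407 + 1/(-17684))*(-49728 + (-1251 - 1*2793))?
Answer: -11269877037441/4421 ≈ -2.5492e+9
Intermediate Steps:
(47407 + 1/(-17684))*(-49728 + (-1251 - 1*2793)) = (47407 - 1/17684)*(-49728 + (-1251 - 2793)) = 838345387*(-49728 - 4044)/17684 = (838345387/17684)*(-53772) = -11269877037441/4421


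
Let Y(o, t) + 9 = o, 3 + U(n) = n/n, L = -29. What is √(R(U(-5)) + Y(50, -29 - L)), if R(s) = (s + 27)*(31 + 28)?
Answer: 2*√379 ≈ 38.936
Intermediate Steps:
U(n) = -2 (U(n) = -3 + n/n = -3 + 1 = -2)
Y(o, t) = -9 + o
R(s) = 1593 + 59*s (R(s) = (27 + s)*59 = 1593 + 59*s)
√(R(U(-5)) + Y(50, -29 - L)) = √((1593 + 59*(-2)) + (-9 + 50)) = √((1593 - 118) + 41) = √(1475 + 41) = √1516 = 2*√379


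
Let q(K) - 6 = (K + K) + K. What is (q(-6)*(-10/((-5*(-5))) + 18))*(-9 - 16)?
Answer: 5280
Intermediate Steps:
q(K) = 6 + 3*K (q(K) = 6 + ((K + K) + K) = 6 + (2*K + K) = 6 + 3*K)
(q(-6)*(-10/((-5*(-5))) + 18))*(-9 - 16) = ((6 + 3*(-6))*(-10/((-5*(-5))) + 18))*(-9 - 16) = ((6 - 18)*(-10/25 + 18))*(-25) = -12*(-10*1/25 + 18)*(-25) = -12*(-2/5 + 18)*(-25) = -12*88/5*(-25) = -1056/5*(-25) = 5280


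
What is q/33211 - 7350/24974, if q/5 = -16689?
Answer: -1164028140/414705757 ≈ -2.8069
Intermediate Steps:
q = -83445 (q = 5*(-16689) = -83445)
q/33211 - 7350/24974 = -83445/33211 - 7350/24974 = -83445*1/33211 - 7350*1/24974 = -83445/33211 - 3675/12487 = -1164028140/414705757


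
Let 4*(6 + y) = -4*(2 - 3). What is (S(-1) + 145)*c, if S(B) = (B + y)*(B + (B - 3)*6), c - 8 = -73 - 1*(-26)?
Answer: -11505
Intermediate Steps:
c = -39 (c = 8 + (-73 - 1*(-26)) = 8 + (-73 + 26) = 8 - 47 = -39)
y = -5 (y = -6 + (-4*(2 - 3))/4 = -6 + (-4*(-1))/4 = -6 + (1/4)*4 = -6 + 1 = -5)
S(B) = (-18 + 7*B)*(-5 + B) (S(B) = (B - 5)*(B + (B - 3)*6) = (-5 + B)*(B + (-3 + B)*6) = (-5 + B)*(B + (-18 + 6*B)) = (-5 + B)*(-18 + 7*B) = (-18 + 7*B)*(-5 + B))
(S(-1) + 145)*c = ((90 - 53*(-1) + 7*(-1)**2) + 145)*(-39) = ((90 + 53 + 7*1) + 145)*(-39) = ((90 + 53 + 7) + 145)*(-39) = (150 + 145)*(-39) = 295*(-39) = -11505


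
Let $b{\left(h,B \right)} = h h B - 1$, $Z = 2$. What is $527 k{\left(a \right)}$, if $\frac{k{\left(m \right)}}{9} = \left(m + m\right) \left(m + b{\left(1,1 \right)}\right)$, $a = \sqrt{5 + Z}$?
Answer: $66402$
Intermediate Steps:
$b{\left(h,B \right)} = -1 + B h^{2}$ ($b{\left(h,B \right)} = h^{2} B - 1 = B h^{2} - 1 = -1 + B h^{2}$)
$a = \sqrt{7}$ ($a = \sqrt{5 + 2} = \sqrt{7} \approx 2.6458$)
$k{\left(m \right)} = 18 m^{2}$ ($k{\left(m \right)} = 9 \left(m + m\right) \left(m - \left(1 - 1^{2}\right)\right) = 9 \cdot 2 m \left(m + \left(-1 + 1 \cdot 1\right)\right) = 9 \cdot 2 m \left(m + \left(-1 + 1\right)\right) = 9 \cdot 2 m \left(m + 0\right) = 9 \cdot 2 m m = 9 \cdot 2 m^{2} = 18 m^{2}$)
$527 k{\left(a \right)} = 527 \cdot 18 \left(\sqrt{7}\right)^{2} = 527 \cdot 18 \cdot 7 = 527 \cdot 126 = 66402$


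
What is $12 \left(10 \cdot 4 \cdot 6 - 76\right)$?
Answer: $1968$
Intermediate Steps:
$12 \left(10 \cdot 4 \cdot 6 - 76\right) = 12 \left(10 \cdot 24 - 76\right) = 12 \left(240 - 76\right) = 12 \cdot 164 = 1968$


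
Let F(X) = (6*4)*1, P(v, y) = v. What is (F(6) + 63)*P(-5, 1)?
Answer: -435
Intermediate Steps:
F(X) = 24 (F(X) = 24*1 = 24)
(F(6) + 63)*P(-5, 1) = (24 + 63)*(-5) = 87*(-5) = -435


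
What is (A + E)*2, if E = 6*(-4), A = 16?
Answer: -16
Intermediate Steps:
E = -24
(A + E)*2 = (16 - 24)*2 = -8*2 = -16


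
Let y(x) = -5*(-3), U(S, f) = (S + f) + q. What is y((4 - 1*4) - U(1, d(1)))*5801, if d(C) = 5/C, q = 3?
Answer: 87015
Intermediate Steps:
U(S, f) = 3 + S + f (U(S, f) = (S + f) + 3 = 3 + S + f)
y(x) = 15
y((4 - 1*4) - U(1, d(1)))*5801 = 15*5801 = 87015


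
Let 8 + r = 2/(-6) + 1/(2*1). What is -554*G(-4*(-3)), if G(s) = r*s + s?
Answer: 45428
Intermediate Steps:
r = -47/6 (r = -8 + (2/(-6) + 1/(2*1)) = -8 + (2*(-⅙) + (½)*1) = -8 + (-⅓ + ½) = -8 + ⅙ = -47/6 ≈ -7.8333)
G(s) = -41*s/6 (G(s) = -47*s/6 + s = -41*s/6)
-554*G(-4*(-3)) = -(-11357)*(-4*(-3))/3 = -(-11357)*12/3 = -554*(-82) = 45428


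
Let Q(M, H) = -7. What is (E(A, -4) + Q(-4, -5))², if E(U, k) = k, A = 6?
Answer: 121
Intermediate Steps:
(E(A, -4) + Q(-4, -5))² = (-4 - 7)² = (-11)² = 121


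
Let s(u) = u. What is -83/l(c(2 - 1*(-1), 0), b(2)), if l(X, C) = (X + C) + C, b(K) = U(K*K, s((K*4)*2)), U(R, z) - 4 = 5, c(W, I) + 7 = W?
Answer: -83/14 ≈ -5.9286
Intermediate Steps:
c(W, I) = -7 + W
U(R, z) = 9 (U(R, z) = 4 + 5 = 9)
b(K) = 9
l(X, C) = X + 2*C (l(X, C) = (C + X) + C = X + 2*C)
-83/l(c(2 - 1*(-1), 0), b(2)) = -83/((-7 + (2 - 1*(-1))) + 2*9) = -83/((-7 + (2 + 1)) + 18) = -83/((-7 + 3) + 18) = -83/(-4 + 18) = -83/14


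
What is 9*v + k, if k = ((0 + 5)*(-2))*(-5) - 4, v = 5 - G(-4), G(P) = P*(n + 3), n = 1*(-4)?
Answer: 55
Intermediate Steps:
n = -4
G(P) = -P (G(P) = P*(-4 + 3) = P*(-1) = -P)
v = 1 (v = 5 - (-1)*(-4) = 5 - 1*4 = 5 - 4 = 1)
k = 46 (k = (5*(-2))*(-5) - 4 = -10*(-5) - 4 = 50 - 4 = 46)
9*v + k = 9*1 + 46 = 9 + 46 = 55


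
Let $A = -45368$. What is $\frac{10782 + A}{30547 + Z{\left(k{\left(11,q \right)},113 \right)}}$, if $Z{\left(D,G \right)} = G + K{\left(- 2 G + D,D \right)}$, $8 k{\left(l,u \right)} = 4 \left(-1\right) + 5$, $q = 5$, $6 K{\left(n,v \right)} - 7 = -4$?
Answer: $- \frac{69172}{61321} \approx -1.128$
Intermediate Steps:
$K{\left(n,v \right)} = \frac{1}{2}$ ($K{\left(n,v \right)} = \frac{7}{6} + \frac{1}{6} \left(-4\right) = \frac{7}{6} - \frac{2}{3} = \frac{1}{2}$)
$k{\left(l,u \right)} = \frac{1}{8}$ ($k{\left(l,u \right)} = \frac{4 \left(-1\right) + 5}{8} = \frac{-4 + 5}{8} = \frac{1}{8} \cdot 1 = \frac{1}{8}$)
$Z{\left(D,G \right)} = \frac{1}{2} + G$ ($Z{\left(D,G \right)} = G + \frac{1}{2} = \frac{1}{2} + G$)
$\frac{10782 + A}{30547 + Z{\left(k{\left(11,q \right)},113 \right)}} = \frac{10782 - 45368}{30547 + \left(\frac{1}{2} + 113\right)} = - \frac{34586}{30547 + \frac{227}{2}} = - \frac{34586}{\frac{61321}{2}} = \left(-34586\right) \frac{2}{61321} = - \frac{69172}{61321}$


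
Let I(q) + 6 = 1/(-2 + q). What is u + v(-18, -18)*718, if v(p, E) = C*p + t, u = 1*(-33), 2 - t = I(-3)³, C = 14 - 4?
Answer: 5410313/125 ≈ 43283.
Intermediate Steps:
C = 10
I(q) = -6 + 1/(-2 + q)
t = 30041/125 (t = 2 - ((13 - 6*(-3))/(-2 - 3))³ = 2 - ((13 + 18)/(-5))³ = 2 - (-⅕*31)³ = 2 - (-31/5)³ = 2 - 1*(-29791/125) = 2 + 29791/125 = 30041/125 ≈ 240.33)
u = -33
v(p, E) = 30041/125 + 10*p (v(p, E) = 10*p + 30041/125 = 30041/125 + 10*p)
u + v(-18, -18)*718 = -33 + (30041/125 + 10*(-18))*718 = -33 + (30041/125 - 180)*718 = -33 + (7541/125)*718 = -33 + 5414438/125 = 5410313/125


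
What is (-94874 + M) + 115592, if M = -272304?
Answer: -251586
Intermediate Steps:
(-94874 + M) + 115592 = (-94874 - 272304) + 115592 = -367178 + 115592 = -251586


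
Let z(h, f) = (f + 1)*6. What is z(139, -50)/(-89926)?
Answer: 147/44963 ≈ 0.0032694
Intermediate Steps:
z(h, f) = 6 + 6*f (z(h, f) = (1 + f)*6 = 6 + 6*f)
z(139, -50)/(-89926) = (6 + 6*(-50))/(-89926) = (6 - 300)*(-1/89926) = -294*(-1/89926) = 147/44963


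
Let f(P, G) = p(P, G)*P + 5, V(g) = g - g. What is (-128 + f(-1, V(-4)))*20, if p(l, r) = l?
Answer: -2440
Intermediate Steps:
V(g) = 0
f(P, G) = 5 + P**2 (f(P, G) = P*P + 5 = P**2 + 5 = 5 + P**2)
(-128 + f(-1, V(-4)))*20 = (-128 + (5 + (-1)**2))*20 = (-128 + (5 + 1))*20 = (-128 + 6)*20 = -122*20 = -2440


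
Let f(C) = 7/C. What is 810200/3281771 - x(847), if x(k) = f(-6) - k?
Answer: 16705793819/19690626 ≈ 848.41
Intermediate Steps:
x(k) = -7/6 - k (x(k) = 7/(-6) - k = 7*(-1/6) - k = -7/6 - k)
810200/3281771 - x(847) = 810200/3281771 - (-7/6 - 1*847) = 810200*(1/3281771) - (-7/6 - 847) = 810200/3281771 - 1*(-5089/6) = 810200/3281771 + 5089/6 = 16705793819/19690626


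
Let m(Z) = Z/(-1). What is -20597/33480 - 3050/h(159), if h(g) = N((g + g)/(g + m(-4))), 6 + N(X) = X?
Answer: 277183133/368280 ≈ 752.64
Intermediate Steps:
m(Z) = -Z (m(Z) = Z*(-1) = -Z)
N(X) = -6 + X
h(g) = -6 + 2*g/(4 + g) (h(g) = -6 + (g + g)/(g - 1*(-4)) = -6 + (2*g)/(g + 4) = -6 + (2*g)/(4 + g) = -6 + 2*g/(4 + g))
-20597/33480 - 3050/h(159) = -20597/33480 - 3050*(4 + 159)/(4*(-6 - 1*159)) = -20597*1/33480 - 3050*163/(4*(-6 - 159)) = -20597/33480 - 3050/(4*(1/163)*(-165)) = -20597/33480 - 3050/(-660/163) = -20597/33480 - 3050*(-163/660) = -20597/33480 + 49715/66 = 277183133/368280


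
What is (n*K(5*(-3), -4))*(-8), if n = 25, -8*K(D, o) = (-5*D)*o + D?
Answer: -7875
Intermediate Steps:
K(D, o) = -D/8 + 5*D*o/8 (K(D, o) = -((-5*D)*o + D)/8 = -(-5*D*o + D)/8 = -(D - 5*D*o)/8 = -D/8 + 5*D*o/8)
(n*K(5*(-3), -4))*(-8) = (25*((5*(-3))*(-1 + 5*(-4))/8))*(-8) = (25*((⅛)*(-15)*(-1 - 20)))*(-8) = (25*((⅛)*(-15)*(-21)))*(-8) = (25*(315/8))*(-8) = (7875/8)*(-8) = -7875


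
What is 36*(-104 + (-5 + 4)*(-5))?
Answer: -3564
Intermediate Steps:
36*(-104 + (-5 + 4)*(-5)) = 36*(-104 - 1*(-5)) = 36*(-104 + 5) = 36*(-99) = -3564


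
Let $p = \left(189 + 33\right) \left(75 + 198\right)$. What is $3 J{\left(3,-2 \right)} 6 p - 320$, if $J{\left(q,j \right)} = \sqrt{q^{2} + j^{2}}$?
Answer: $-320 + 1090908 \sqrt{13} \approx 3.933 \cdot 10^{6}$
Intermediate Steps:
$p = 60606$ ($p = 222 \cdot 273 = 60606$)
$J{\left(q,j \right)} = \sqrt{j^{2} + q^{2}}$
$3 J{\left(3,-2 \right)} 6 p - 320 = 3 \sqrt{\left(-2\right)^{2} + 3^{2}} \cdot 6 \cdot 60606 - 320 = 3 \sqrt{4 + 9} \cdot 6 \cdot 60606 - 320 = 3 \sqrt{13} \cdot 6 \cdot 60606 - 320 = 18 \sqrt{13} \cdot 60606 - 320 = 1090908 \sqrt{13} - 320 = -320 + 1090908 \sqrt{13}$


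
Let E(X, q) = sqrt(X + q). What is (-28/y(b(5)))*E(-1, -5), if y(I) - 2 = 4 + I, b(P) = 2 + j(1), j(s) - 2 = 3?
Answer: -28*I*sqrt(6)/13 ≈ -5.2758*I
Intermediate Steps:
j(s) = 5 (j(s) = 2 + 3 = 5)
b(P) = 7 (b(P) = 2 + 5 = 7)
y(I) = 6 + I (y(I) = 2 + (4 + I) = 6 + I)
(-28/y(b(5)))*E(-1, -5) = (-28/(6 + 7))*sqrt(-1 - 5) = (-28/13)*sqrt(-6) = (-28*1/13)*(I*sqrt(6)) = -28*I*sqrt(6)/13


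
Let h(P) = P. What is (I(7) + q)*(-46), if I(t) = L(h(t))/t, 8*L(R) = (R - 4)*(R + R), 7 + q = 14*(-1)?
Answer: 1863/2 ≈ 931.50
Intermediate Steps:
q = -21 (q = -7 + 14*(-1) = -7 - 14 = -21)
L(R) = R*(-4 + R)/4 (L(R) = ((R - 4)*(R + R))/8 = ((-4 + R)*(2*R))/8 = (2*R*(-4 + R))/8 = R*(-4 + R)/4)
I(t) = -1 + t/4 (I(t) = (t*(-4 + t)/4)/t = -1 + t/4)
(I(7) + q)*(-46) = ((-1 + (¼)*7) - 21)*(-46) = ((-1 + 7/4) - 21)*(-46) = (¾ - 21)*(-46) = -81/4*(-46) = 1863/2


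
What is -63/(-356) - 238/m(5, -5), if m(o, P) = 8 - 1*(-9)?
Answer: -4921/356 ≈ -13.823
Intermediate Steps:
m(o, P) = 17 (m(o, P) = 8 + 9 = 17)
-63/(-356) - 238/m(5, -5) = -63/(-356) - 238/17 = -63*(-1/356) - 238*1/17 = 63/356 - 14 = -4921/356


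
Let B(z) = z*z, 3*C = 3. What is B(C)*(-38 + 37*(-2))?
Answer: -112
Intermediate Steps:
C = 1 (C = (1/3)*3 = 1)
B(z) = z**2
B(C)*(-38 + 37*(-2)) = 1**2*(-38 + 37*(-2)) = 1*(-38 - 74) = 1*(-112) = -112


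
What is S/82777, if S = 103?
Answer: 103/82777 ≈ 0.0012443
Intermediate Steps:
S/82777 = 103/82777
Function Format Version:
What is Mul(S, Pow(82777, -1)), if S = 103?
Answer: Rational(103, 82777) ≈ 0.0012443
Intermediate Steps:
Mul(S, Pow(82777, -1)) = Mul(103, Pow(82777, -1)) = Mul(103, Rational(1, 82777)) = Rational(103, 82777)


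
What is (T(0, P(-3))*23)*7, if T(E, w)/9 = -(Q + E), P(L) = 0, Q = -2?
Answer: 2898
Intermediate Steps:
T(E, w) = 18 - 9*E (T(E, w) = 9*(-(-2 + E)) = 9*(2 - E) = 18 - 9*E)
(T(0, P(-3))*23)*7 = ((18 - 9*0)*23)*7 = ((18 + 0)*23)*7 = (18*23)*7 = 414*7 = 2898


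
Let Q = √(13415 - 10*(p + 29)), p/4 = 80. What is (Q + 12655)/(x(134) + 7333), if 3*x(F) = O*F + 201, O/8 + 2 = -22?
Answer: -12655/1176 - 5*√397/1176 ≈ -10.846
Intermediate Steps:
O = -192 (O = -16 + 8*(-22) = -16 - 176 = -192)
p = 320 (p = 4*80 = 320)
x(F) = 67 - 64*F (x(F) = (-192*F + 201)/3 = (201 - 192*F)/3 = 67 - 64*F)
Q = 5*√397 (Q = √(13415 - 10*(320 + 29)) = √(13415 - 10*349) = √(13415 - 3490) = √9925 = 5*√397 ≈ 99.624)
(Q + 12655)/(x(134) + 7333) = (5*√397 + 12655)/((67 - 64*134) + 7333) = (12655 + 5*√397)/((67 - 8576) + 7333) = (12655 + 5*√397)/(-8509 + 7333) = (12655 + 5*√397)/(-1176) = (12655 + 5*√397)*(-1/1176) = -12655/1176 - 5*√397/1176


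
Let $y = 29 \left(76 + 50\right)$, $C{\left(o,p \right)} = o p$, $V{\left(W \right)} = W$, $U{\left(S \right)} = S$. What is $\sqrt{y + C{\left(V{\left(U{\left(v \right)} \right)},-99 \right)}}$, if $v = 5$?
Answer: $9 \sqrt{39} \approx 56.205$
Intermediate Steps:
$y = 3654$ ($y = 29 \cdot 126 = 3654$)
$\sqrt{y + C{\left(V{\left(U{\left(v \right)} \right)},-99 \right)}} = \sqrt{3654 + 5 \left(-99\right)} = \sqrt{3654 - 495} = \sqrt{3159} = 9 \sqrt{39}$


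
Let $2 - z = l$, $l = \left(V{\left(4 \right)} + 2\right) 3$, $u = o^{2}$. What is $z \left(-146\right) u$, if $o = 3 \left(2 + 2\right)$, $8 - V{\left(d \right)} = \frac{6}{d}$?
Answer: $494064$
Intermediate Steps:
$V{\left(d \right)} = 8 - \frac{6}{d}$
$o = 12$ ($o = 3 \cdot 4 = 12$)
$u = 144$ ($u = 12^{2} = 144$)
$l = \frac{51}{2}$ ($l = \left(\left(8 - \frac{6}{4}\right) + 2\right) 3 = \left(\left(8 - \frac{3}{2}\right) + 2\right) 3 = \left(\frac{13}{2} + 2\right) 3 = \frac{17}{2} \cdot 3 = \frac{51}{2} \approx 25.5$)
$z = - \frac{47}{2}$ ($z = 2 - \frac{51}{2} = - \frac{47}{2} \approx -23.5$)
$z \left(-146\right) u = \left(- \frac{47}{2}\right) \left(-146\right) 144 = 3431 \cdot 144 = 494064$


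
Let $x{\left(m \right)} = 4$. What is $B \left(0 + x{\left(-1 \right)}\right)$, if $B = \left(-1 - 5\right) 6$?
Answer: $-144$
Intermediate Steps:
$B = -36$ ($B = \left(-6\right) 6 = -36$)
$B \left(0 + x{\left(-1 \right)}\right) = - 36 \left(0 + 4\right) = \left(-36\right) 4 = -144$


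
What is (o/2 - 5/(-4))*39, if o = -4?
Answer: -117/4 ≈ -29.250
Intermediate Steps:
(o/2 - 5/(-4))*39 = (-4/2 - 5/(-4))*39 = (-4*1/2 - 5*(-1/4))*39 = (-2 + 5/4)*39 = -3/4*39 = -117/4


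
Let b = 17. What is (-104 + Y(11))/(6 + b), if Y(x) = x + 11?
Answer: -82/23 ≈ -3.5652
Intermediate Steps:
Y(x) = 11 + x
(-104 + Y(11))/(6 + b) = (-104 + (11 + 11))/(6 + 17) = (-104 + 22)/23 = -82*1/23 = -82/23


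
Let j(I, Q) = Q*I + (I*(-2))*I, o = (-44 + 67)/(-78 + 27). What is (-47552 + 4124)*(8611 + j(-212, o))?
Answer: 59934273476/17 ≈ 3.5255e+9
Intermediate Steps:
o = -23/51 (o = 23/(-51) = 23*(-1/51) = -23/51 ≈ -0.45098)
j(I, Q) = -2*I**2 + I*Q (j(I, Q) = I*Q + (-2*I)*I = I*Q - 2*I**2 = -2*I**2 + I*Q)
(-47552 + 4124)*(8611 + j(-212, o)) = (-47552 + 4124)*(8611 - 212*(-23/51 - 2*(-212))) = -43428*(8611 - 212*(-23/51 + 424)) = -43428*(8611 - 212*21601/51) = -43428*(8611 - 4579412/51) = -43428*(-4140251/51) = 59934273476/17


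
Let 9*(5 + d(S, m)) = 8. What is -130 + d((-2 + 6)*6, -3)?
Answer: -1207/9 ≈ -134.11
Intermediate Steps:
d(S, m) = -37/9 (d(S, m) = -5 + (⅑)*8 = -5 + 8/9 = -37/9)
-130 + d((-2 + 6)*6, -3) = -130 - 37/9 = -1207/9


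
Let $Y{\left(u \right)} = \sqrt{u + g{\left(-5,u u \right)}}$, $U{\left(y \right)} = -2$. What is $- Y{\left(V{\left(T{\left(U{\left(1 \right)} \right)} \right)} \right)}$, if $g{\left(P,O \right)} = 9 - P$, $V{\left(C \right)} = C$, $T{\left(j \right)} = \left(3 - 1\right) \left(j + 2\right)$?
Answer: $- \sqrt{14} \approx -3.7417$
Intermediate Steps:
$T{\left(j \right)} = 4 + 2 j$ ($T{\left(j \right)} = 2 \left(2 + j\right) = 4 + 2 j$)
$Y{\left(u \right)} = \sqrt{14 + u}$ ($Y{\left(u \right)} = \sqrt{u + \left(9 - -5\right)} = \sqrt{u + \left(9 + 5\right)} = \sqrt{u + 14} = \sqrt{14 + u}$)
$- Y{\left(V{\left(T{\left(U{\left(1 \right)} \right)} \right)} \right)} = - \sqrt{14 + \left(4 + 2 \left(-2\right)\right)} = - \sqrt{14 + \left(4 - 4\right)} = - \sqrt{14 + 0} = - \sqrt{14}$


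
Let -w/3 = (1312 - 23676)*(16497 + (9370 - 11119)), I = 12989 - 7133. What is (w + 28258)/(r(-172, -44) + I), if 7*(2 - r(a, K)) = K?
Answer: 3463253759/20525 ≈ 1.6873e+5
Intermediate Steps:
r(a, K) = 2 - K/7
I = 5856
w = 989472816 (w = -3*(1312 - 23676)*(16497 + (9370 - 11119)) = -(-67092)*(16497 - 1749) = -(-67092)*14748 = -3*(-329824272) = 989472816)
(w + 28258)/(r(-172, -44) + I) = (989472816 + 28258)/((2 - ⅐*(-44)) + 5856) = 989501074/((2 + 44/7) + 5856) = 989501074/(58/7 + 5856) = 989501074/(41050/7) = 989501074*(7/41050) = 3463253759/20525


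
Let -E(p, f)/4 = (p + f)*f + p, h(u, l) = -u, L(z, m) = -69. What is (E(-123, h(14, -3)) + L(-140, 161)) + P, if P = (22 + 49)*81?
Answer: -1498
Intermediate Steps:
E(p, f) = -4*p - 4*f*(f + p) (E(p, f) = -4*((p + f)*f + p) = -4*((f + p)*f + p) = -4*(f*(f + p) + p) = -4*(p + f*(f + p)) = -4*p - 4*f*(f + p))
P = 5751 (P = 71*81 = 5751)
(E(-123, h(14, -3)) + L(-140, 161)) + P = ((-4*(-123) - 4*(-1*14)**2 - 4*(-1*14)*(-123)) - 69) + 5751 = ((492 - 4*(-14)**2 - 4*(-14)*(-123)) - 69) + 5751 = ((492 - 4*196 - 6888) - 69) + 5751 = ((492 - 784 - 6888) - 69) + 5751 = (-7180 - 69) + 5751 = -7249 + 5751 = -1498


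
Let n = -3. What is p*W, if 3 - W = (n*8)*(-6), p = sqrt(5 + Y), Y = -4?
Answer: -141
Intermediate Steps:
p = 1 (p = sqrt(5 - 4) = sqrt(1) = 1)
W = -141 (W = 3 - (-3*8)*(-6) = 3 - (-24)*(-6) = 3 - 1*144 = 3 - 144 = -141)
p*W = 1*(-141) = -141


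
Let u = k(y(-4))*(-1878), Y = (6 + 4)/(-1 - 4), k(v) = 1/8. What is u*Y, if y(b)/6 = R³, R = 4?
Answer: 939/2 ≈ 469.50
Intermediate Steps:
y(b) = 384 (y(b) = 6*4³ = 6*64 = 384)
k(v) = ⅛
Y = -2 (Y = 10/(-5) = 10*(-⅕) = -2)
u = -939/4 (u = (⅛)*(-1878) = -939/4 ≈ -234.75)
u*Y = -939/4*(-2) = 939/2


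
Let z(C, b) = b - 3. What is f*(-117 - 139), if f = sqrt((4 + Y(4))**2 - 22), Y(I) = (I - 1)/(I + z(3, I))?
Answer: -256*I*sqrt(21)/5 ≈ -234.63*I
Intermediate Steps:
z(C, b) = -3 + b
Y(I) = (-1 + I)/(-3 + 2*I) (Y(I) = (I - 1)/(I + (-3 + I)) = (-1 + I)/(-3 + 2*I))
f = I*sqrt(21)/5 (f = sqrt((4 + (-1 + 4)/(-3 + 2*4))**2 - 22) = sqrt((4 + 3/(-3 + 8))**2 - 22) = sqrt((4 + 3/5)**2 - 22) = sqrt((23/5)**2 - 22) = sqrt(529/25 - 22) = sqrt(-21/25) = I*sqrt(21)/5 ≈ 0.91652*I)
f*(-117 - 139) = (I*sqrt(21)/5)*(-117 - 139) = (I*sqrt(21)/5)*(-256) = -256*I*sqrt(21)/5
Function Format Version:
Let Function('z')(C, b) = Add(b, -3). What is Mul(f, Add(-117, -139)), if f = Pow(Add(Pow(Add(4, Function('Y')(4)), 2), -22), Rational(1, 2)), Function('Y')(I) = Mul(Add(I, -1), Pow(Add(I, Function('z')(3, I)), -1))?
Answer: Mul(Rational(-256, 5), I, Pow(21, Rational(1, 2))) ≈ Mul(-234.63, I)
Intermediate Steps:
Function('z')(C, b) = Add(-3, b)
Function('Y')(I) = Mul(Pow(Add(-3, Mul(2, I)), -1), Add(-1, I)) (Function('Y')(I) = Mul(Add(I, -1), Pow(Add(I, Add(-3, I)), -1)) = Mul(Add(-1, I), Pow(Add(-3, Mul(2, I)), -1)) = Mul(Pow(Add(-3, Mul(2, I)), -1), Add(-1, I)))
f = Mul(Rational(1, 5), I, Pow(21, Rational(1, 2))) (f = Pow(Add(Pow(Add(4, Mul(Pow(Add(-3, Mul(2, 4)), -1), Add(-1, 4))), 2), -22), Rational(1, 2)) = Pow(Add(Pow(Add(4, Mul(Pow(Add(-3, 8), -1), 3)), 2), -22), Rational(1, 2)) = Pow(Add(Pow(Add(4, Mul(Pow(5, -1), 3)), 2), -22), Rational(1, 2)) = Pow(Add(Pow(Add(4, Mul(Rational(1, 5), 3)), 2), -22), Rational(1, 2)) = Pow(Add(Pow(Add(4, Rational(3, 5)), 2), -22), Rational(1, 2)) = Pow(Add(Pow(Rational(23, 5), 2), -22), Rational(1, 2)) = Pow(Add(Rational(529, 25), -22), Rational(1, 2)) = Pow(Rational(-21, 25), Rational(1, 2)) = Mul(Rational(1, 5), I, Pow(21, Rational(1, 2))) ≈ Mul(0.91652, I))
Mul(f, Add(-117, -139)) = Mul(Mul(Rational(1, 5), I, Pow(21, Rational(1, 2))), Add(-117, -139)) = Mul(Mul(Rational(1, 5), I, Pow(21, Rational(1, 2))), -256) = Mul(Rational(-256, 5), I, Pow(21, Rational(1, 2)))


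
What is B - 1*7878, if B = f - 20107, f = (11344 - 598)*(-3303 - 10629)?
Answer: -149741257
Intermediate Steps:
f = -149713272 (f = 10746*(-13932) = -149713272)
B = -149733379 (B = -149713272 - 20107 = -149733379)
B - 1*7878 = -149733379 - 1*7878 = -149733379 - 7878 = -149741257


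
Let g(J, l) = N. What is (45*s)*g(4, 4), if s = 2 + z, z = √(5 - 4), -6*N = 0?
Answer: 0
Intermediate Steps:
N = 0 (N = -⅙*0 = 0)
g(J, l) = 0
z = 1 (z = √1 = 1)
s = 3 (s = 2 + 1 = 3)
(45*s)*g(4, 4) = (45*3)*0 = 135*0 = 0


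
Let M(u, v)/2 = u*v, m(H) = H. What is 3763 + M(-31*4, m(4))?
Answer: 2771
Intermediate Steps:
M(u, v) = 2*u*v (M(u, v) = 2*(u*v) = 2*u*v)
3763 + M(-31*4, m(4)) = 3763 + 2*(-31*4)*4 = 3763 + 2*(-124)*4 = 3763 - 992 = 2771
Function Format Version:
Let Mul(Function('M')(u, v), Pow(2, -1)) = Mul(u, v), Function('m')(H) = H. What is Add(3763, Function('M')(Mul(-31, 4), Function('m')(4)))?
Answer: 2771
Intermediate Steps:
Function('M')(u, v) = Mul(2, u, v) (Function('M')(u, v) = Mul(2, Mul(u, v)) = Mul(2, u, v))
Add(3763, Function('M')(Mul(-31, 4), Function('m')(4))) = Add(3763, Mul(2, Mul(-31, 4), 4)) = Add(3763, Mul(2, -124, 4)) = Add(3763, -992) = 2771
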